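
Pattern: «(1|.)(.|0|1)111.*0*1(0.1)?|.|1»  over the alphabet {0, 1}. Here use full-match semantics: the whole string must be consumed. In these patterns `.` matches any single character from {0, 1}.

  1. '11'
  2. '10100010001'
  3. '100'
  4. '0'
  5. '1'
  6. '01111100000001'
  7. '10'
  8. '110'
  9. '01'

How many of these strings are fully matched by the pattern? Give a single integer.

1 → no match
2 → no match
3 → no match
4 → match
5 → match
6 → match
7 → no match
8 → no match
9 → no match
Total matched: 3

3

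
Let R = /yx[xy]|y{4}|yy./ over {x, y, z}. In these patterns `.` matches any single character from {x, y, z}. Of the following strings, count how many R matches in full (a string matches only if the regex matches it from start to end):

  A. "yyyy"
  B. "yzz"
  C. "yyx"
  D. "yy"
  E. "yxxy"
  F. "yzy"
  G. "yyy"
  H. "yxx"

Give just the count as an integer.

4

A → match
B → no match
C → match
D → no match
E → no match
F → no match
G → match
H → match
Total matched: 4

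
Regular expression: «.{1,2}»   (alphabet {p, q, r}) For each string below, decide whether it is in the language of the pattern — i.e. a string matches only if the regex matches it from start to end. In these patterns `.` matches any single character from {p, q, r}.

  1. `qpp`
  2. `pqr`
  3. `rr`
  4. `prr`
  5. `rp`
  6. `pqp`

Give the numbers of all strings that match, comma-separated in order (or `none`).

1 → no match
2 → no match
3 → match
4 → no match
5 → match
6 → no match

3, 5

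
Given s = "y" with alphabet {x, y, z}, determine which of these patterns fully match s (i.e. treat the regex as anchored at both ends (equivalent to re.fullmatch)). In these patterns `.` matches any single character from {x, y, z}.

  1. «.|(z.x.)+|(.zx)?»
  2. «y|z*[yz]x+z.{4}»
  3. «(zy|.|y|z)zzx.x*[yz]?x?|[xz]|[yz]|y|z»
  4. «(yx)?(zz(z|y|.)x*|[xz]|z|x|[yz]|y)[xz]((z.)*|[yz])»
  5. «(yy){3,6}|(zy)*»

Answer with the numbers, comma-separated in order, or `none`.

1, 2, 3

1 → match
2 → match
3 → match
4 → no match
5 → no match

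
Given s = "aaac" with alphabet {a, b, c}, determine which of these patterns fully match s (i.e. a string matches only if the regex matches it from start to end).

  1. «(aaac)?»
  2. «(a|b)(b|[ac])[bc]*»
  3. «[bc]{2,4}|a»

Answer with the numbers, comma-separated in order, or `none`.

1 → match
2 → no match
3 → no match

1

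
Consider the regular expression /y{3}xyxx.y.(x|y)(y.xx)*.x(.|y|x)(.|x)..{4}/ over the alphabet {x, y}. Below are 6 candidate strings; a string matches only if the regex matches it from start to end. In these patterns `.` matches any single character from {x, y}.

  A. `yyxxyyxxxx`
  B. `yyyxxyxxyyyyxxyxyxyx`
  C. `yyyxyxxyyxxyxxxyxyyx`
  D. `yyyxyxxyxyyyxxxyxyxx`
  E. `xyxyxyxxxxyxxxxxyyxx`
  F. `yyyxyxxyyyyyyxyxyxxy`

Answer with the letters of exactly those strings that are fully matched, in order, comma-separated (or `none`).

C

A → no match
B → no match
C → match
D → no match
E → no match — must start with `y`
F → no match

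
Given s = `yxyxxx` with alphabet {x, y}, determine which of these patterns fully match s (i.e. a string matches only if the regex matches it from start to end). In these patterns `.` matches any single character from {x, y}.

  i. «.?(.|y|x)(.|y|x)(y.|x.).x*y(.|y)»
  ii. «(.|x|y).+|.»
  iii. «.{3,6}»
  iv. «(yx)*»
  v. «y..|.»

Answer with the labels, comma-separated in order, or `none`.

ii, iii

i → no match
ii → match
iii → match
iv → no match
v → no match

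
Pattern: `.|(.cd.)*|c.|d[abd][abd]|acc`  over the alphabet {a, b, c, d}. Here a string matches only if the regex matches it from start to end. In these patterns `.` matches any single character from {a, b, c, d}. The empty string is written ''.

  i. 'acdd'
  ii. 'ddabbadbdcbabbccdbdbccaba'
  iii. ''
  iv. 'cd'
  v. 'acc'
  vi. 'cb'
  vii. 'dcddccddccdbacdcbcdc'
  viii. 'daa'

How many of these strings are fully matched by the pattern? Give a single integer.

i → match
ii → no match
iii → match
iv → match
v → match
vi → match
vii → match
viii → match
Total matched: 7

7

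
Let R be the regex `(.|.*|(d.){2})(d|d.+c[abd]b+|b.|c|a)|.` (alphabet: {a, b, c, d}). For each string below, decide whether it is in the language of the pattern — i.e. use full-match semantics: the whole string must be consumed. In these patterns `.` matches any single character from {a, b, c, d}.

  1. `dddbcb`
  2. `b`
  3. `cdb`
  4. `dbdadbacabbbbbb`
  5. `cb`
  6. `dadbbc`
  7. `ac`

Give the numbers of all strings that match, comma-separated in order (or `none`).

2, 4, 6, 7

1 → no match
2 → match
3 → no match
4 → match
5 → no match
6 → match
7 → match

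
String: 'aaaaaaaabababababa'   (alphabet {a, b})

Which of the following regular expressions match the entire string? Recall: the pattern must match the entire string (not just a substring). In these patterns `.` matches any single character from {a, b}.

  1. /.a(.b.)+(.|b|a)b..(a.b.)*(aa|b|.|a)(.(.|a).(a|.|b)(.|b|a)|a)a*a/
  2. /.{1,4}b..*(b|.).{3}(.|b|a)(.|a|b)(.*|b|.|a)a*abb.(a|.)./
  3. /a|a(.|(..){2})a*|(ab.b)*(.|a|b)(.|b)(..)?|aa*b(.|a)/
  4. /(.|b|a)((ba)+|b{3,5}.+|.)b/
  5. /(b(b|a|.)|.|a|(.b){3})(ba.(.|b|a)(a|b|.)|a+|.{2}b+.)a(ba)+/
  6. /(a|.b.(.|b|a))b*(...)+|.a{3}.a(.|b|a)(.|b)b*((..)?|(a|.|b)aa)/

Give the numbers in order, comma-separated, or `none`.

5

1 → no match
2 → no match
3 → no match
4 → no match — must end with 'b'
5 → match
6 → no match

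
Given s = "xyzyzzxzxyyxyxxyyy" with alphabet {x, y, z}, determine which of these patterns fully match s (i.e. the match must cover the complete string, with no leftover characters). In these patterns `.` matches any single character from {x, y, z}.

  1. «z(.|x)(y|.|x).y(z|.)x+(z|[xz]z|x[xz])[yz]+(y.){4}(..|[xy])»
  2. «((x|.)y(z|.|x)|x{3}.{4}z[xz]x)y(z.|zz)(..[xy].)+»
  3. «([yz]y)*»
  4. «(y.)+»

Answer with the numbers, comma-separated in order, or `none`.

1 → no match — must start with "z"
2 → match
3 → no match
4 → no match — must start with "y"

2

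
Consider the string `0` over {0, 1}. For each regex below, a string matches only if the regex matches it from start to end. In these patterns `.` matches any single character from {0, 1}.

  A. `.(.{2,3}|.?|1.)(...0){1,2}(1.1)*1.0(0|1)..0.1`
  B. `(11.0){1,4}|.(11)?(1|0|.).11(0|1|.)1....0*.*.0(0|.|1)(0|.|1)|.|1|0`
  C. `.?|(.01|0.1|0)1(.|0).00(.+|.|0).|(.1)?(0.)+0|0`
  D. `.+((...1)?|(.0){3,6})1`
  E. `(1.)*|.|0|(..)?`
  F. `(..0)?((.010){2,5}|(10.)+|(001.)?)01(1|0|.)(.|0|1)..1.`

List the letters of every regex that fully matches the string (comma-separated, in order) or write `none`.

A → no match — must end with `1`
B → match
C → match
D → no match — must end with `1`
E → match
F → no match

B, C, E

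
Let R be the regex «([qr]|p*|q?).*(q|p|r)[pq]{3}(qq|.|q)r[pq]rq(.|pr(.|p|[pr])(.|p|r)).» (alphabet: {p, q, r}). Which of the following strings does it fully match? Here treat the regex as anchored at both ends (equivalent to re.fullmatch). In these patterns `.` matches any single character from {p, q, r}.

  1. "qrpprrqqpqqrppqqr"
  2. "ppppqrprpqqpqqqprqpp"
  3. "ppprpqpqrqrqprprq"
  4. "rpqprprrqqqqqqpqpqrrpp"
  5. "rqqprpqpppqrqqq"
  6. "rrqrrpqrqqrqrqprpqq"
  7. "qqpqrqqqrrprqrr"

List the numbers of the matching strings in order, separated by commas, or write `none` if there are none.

1 → no match
2 → no match
3 → match
4 → no match
5 → no match
6 → no match
7 → match

3, 7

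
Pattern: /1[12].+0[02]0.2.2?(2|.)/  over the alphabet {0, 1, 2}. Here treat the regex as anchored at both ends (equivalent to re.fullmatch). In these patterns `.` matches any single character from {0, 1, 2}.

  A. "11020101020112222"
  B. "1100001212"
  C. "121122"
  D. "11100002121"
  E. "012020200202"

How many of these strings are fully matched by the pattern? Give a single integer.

2

A → no match
B → match
C → no match
D → match
E → no match — must start with "1"
Total matched: 2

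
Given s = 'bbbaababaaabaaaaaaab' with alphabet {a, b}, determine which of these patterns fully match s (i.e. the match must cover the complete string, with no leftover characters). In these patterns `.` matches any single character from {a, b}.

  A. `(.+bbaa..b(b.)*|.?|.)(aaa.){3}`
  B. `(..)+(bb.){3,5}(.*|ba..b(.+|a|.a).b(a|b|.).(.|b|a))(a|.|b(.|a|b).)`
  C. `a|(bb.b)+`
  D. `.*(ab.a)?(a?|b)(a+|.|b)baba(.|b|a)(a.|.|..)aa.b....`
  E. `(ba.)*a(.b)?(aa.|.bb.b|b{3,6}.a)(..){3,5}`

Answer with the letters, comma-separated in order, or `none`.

A

A → match
B → no match
C → no match
D → no match
E → no match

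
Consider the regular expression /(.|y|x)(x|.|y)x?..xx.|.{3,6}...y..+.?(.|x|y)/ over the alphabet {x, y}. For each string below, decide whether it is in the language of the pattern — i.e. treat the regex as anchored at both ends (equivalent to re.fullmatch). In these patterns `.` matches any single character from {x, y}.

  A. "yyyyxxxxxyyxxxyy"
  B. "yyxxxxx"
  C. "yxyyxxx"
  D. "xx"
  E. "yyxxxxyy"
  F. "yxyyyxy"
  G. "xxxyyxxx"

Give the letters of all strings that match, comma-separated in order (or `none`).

A → match
B → match
C → match
D → no match
E → no match
F → no match
G → match

A, B, C, G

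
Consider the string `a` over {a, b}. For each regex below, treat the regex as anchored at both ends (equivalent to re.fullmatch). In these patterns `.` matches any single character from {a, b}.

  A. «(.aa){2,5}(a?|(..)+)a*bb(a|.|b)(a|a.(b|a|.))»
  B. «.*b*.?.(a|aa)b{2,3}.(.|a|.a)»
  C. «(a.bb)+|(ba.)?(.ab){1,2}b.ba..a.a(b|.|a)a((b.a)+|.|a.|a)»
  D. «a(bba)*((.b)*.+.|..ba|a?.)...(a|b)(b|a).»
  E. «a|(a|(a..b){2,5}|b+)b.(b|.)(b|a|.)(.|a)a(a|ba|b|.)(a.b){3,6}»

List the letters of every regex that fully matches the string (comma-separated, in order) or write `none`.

A → no match
B → no match
C → no match
D → no match
E → match

E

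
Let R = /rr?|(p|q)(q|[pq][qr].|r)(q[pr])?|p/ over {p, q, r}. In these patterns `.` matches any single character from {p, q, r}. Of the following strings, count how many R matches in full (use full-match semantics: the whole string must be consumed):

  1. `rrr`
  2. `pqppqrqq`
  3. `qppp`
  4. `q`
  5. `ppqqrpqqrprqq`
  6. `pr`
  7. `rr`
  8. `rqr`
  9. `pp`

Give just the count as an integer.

1. `rrr` → no match
2. `pqppqrqq` → no match
3. `qppp` → no match
4. `q` → no match
5 → no match
6. `pr` → match
7. `rr` → match
8. `rqr` → no match
9. `pp` → no match
Total matched: 2

2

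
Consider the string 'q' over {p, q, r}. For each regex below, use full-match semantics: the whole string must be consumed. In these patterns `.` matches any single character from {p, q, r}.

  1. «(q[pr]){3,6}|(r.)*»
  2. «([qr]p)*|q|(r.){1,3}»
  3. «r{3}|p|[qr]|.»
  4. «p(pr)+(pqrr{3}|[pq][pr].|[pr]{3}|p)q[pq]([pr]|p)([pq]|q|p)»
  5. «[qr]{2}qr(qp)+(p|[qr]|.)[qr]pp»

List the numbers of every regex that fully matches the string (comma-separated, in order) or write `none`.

2, 3

1 → no match
2 → match
3 → match
4 → no match — must start with 'ppr'
5 → no match — must end with 'pp'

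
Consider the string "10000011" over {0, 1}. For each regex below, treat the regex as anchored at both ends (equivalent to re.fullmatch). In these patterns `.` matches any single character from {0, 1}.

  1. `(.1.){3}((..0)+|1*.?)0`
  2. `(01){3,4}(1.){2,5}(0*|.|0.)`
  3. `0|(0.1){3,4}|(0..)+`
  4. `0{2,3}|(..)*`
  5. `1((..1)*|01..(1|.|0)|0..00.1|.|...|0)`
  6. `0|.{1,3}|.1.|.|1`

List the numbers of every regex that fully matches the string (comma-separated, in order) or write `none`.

4, 5

1 → no match — must end with "0"
2 → no match — must start with "01"
3 → no match — must start with "0"
4 → match
5 → match
6 → no match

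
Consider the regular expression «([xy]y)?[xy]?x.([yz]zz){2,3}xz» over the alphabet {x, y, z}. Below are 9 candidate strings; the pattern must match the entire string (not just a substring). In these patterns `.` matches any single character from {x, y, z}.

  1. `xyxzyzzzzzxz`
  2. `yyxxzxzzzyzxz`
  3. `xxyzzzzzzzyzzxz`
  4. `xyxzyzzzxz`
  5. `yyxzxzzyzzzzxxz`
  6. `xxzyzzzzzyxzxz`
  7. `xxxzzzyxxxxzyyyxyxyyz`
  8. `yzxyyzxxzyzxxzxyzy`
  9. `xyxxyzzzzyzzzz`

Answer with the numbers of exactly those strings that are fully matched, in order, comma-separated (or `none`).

1 → match
2 → no match — must end with `zzxz`
3 → no match
4 → no match
5 → no match — must end with `zzxz`
6 → no match — must end with `zzxz`
7 → no match — must end with `zzxz`
8 → no match — must end with `zzxz`
9 → no match — must end with `zzxz`

1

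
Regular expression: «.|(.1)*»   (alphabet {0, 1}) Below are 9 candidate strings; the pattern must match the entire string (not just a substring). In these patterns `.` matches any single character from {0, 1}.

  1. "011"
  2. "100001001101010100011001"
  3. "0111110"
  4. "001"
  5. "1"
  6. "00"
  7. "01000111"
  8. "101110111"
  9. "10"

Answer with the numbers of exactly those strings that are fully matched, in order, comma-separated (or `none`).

5

1 → no match
2 → no match
3 → no match
4 → no match
5 → match
6 → no match
7 → no match
8 → no match
9 → no match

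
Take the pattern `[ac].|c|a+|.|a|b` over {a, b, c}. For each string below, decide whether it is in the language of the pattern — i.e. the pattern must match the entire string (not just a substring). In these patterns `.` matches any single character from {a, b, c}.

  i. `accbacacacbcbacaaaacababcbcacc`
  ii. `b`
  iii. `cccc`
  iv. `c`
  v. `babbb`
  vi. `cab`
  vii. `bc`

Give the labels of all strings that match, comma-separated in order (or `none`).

i → no match
ii → match
iii → no match
iv → match
v → no match
vi → no match
vii → no match

ii, iv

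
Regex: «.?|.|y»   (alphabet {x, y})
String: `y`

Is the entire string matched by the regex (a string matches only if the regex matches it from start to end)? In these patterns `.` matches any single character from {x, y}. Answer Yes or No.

Yes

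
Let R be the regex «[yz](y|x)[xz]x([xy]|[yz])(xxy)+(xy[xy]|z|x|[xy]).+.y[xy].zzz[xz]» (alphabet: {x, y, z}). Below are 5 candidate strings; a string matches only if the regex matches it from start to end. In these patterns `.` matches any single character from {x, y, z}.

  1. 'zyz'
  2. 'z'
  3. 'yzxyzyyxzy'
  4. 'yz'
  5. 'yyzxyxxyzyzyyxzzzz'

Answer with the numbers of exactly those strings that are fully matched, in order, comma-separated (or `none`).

1. 'zyz' → no match
2. 'z' → no match
3. 'yzxyzyyxzy' → no match
4. 'yz' → no match
5 → match

5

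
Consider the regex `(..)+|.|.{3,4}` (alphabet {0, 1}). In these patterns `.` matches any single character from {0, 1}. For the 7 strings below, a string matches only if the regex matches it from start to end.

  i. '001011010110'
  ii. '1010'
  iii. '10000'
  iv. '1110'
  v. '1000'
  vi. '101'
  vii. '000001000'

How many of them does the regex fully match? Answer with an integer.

5

i. '001011010110' → match
ii. '1010' → match
iii. '10000' → no match
iv. '1110' → match
v. '1000' → match
vi. '101' → match
vii. '000001000' → no match
Total matched: 5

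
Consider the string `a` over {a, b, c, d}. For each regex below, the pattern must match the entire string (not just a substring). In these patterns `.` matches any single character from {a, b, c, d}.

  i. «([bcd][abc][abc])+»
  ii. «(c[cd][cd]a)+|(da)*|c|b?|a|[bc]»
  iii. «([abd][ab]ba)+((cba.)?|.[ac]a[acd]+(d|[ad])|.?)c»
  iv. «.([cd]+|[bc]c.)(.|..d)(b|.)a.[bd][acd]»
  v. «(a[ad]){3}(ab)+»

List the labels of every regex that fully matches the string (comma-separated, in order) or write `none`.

ii

i → no match
ii → match
iii → no match — must end with `c`
iv → no match
v → no match — must end with `ab`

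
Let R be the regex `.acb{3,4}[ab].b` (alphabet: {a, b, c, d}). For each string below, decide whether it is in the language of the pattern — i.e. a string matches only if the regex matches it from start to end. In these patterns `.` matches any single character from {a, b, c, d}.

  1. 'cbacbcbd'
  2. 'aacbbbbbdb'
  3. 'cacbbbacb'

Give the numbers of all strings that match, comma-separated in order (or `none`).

1 → no match — must end with 'b'
2 → match
3 → match

2, 3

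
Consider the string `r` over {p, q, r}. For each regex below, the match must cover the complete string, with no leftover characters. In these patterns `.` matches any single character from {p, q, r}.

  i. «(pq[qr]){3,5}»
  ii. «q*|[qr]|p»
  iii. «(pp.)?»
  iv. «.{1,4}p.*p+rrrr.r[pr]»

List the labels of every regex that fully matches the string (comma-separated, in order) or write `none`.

ii

i → no match — must start with `pq`
ii → match
iii → no match
iv → no match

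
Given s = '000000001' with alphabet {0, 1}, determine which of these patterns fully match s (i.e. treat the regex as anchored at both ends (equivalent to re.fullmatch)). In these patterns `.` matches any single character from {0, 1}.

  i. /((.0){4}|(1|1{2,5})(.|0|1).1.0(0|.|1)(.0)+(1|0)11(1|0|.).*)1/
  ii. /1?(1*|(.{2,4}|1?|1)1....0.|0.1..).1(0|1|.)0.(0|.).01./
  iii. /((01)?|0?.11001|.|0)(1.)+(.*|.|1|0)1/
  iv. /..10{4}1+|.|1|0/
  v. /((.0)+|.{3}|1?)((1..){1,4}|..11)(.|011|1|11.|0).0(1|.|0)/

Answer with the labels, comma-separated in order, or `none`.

i

i → match
ii → no match
iii → no match
iv → no match
v → no match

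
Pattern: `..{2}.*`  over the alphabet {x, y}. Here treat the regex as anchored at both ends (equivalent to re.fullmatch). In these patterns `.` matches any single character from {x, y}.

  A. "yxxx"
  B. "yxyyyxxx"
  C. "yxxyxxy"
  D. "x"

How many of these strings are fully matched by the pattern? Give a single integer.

3

A → match
B → match
C → match
D → no match
Total matched: 3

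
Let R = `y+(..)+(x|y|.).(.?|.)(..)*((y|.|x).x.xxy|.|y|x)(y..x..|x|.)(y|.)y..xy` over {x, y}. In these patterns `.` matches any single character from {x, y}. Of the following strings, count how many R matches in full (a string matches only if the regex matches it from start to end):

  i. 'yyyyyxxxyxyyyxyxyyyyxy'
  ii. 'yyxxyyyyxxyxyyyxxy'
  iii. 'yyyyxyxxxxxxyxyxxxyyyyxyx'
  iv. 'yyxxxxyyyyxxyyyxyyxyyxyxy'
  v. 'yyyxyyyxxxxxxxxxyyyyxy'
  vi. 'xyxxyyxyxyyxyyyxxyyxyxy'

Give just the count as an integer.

4

i → match
ii → match
iii → no match — must end with 'xy'
iv → match
v → match
vi → no match — must start with 'y'
Total matched: 4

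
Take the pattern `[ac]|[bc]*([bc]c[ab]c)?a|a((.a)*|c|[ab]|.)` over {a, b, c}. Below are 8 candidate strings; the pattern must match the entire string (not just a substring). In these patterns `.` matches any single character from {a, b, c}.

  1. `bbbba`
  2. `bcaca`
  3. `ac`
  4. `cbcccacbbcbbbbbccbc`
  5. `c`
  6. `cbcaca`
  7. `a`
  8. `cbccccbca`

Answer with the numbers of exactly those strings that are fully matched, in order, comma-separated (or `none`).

1 → match
2 → match
3 → match
4 → no match
5 → match
6 → match
7 → match
8 → match

1, 2, 3, 5, 6, 7, 8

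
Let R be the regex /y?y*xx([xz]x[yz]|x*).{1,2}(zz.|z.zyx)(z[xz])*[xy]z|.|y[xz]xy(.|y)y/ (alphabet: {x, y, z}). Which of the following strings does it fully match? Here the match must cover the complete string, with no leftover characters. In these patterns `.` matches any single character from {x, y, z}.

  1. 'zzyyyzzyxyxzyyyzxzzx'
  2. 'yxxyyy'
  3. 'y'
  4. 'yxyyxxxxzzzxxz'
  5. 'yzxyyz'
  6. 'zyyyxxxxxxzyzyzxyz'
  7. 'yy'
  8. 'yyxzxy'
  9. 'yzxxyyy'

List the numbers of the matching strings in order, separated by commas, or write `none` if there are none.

2, 3

1 → no match
2 → match
3 → match
4 → no match
5 → no match
6 → no match
7 → no match
8 → no match
9 → no match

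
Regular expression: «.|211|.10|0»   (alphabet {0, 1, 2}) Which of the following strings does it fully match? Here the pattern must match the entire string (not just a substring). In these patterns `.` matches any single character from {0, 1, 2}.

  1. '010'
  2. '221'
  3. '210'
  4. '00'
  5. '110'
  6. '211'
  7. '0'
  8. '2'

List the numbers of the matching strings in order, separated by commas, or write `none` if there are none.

1, 3, 5, 6, 7, 8

1 → match
2 → no match
3 → match
4 → no match
5 → match
6 → match
7 → match
8 → match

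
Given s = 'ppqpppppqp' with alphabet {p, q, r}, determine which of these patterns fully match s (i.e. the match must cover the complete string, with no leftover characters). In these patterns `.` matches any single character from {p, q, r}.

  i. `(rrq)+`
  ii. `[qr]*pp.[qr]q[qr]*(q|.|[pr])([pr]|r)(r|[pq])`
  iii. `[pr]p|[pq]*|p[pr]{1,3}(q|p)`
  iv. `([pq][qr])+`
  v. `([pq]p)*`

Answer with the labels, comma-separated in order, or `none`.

i → no match — must start with 'rrq'
ii → no match
iii → match
iv → no match
v → match

iii, v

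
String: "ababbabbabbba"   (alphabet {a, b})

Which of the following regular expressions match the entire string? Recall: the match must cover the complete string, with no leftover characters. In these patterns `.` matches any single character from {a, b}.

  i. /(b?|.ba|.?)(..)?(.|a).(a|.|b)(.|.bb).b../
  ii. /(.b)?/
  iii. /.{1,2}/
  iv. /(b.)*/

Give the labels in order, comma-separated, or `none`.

i → match
ii → no match
iii → no match
iv → no match

i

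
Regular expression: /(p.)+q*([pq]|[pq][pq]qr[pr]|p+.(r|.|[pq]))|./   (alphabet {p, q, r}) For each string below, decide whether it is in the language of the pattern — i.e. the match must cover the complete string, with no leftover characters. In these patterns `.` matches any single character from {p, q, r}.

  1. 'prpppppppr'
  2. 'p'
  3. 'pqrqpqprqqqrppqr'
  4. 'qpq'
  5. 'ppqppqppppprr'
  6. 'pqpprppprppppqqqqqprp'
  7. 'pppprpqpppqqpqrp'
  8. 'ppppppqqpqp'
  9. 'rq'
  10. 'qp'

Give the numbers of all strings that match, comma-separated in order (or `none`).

1 → match
2 → match
3 → no match
4 → no match
5 → no match
6 → no match
7 → no match
8 → match
9 → no match
10 → no match

1, 2, 8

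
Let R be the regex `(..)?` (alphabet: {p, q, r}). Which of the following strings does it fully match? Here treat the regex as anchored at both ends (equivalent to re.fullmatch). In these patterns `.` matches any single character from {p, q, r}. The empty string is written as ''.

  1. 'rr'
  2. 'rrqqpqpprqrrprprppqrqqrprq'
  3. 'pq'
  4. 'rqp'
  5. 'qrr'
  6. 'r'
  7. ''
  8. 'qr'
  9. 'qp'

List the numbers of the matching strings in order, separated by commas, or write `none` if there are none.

1, 3, 7, 8, 9

1. 'rr' → match
2 → no match
3. 'pq' → match
4. 'rqp' → no match
5. 'qrr' → no match
6. 'r' → no match
7. '' → match
8. 'qr' → match
9. 'qp' → match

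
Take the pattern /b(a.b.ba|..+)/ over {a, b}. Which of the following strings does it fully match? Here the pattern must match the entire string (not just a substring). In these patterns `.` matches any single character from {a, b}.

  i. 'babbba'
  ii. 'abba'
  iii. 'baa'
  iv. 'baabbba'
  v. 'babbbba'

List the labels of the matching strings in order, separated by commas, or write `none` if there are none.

i. 'babbba' → match
ii. 'abba' → no match — must start with 'b'
iii. 'baa' → match
iv. 'baabbba' → match
v. 'babbbba' → match

i, iii, iv, v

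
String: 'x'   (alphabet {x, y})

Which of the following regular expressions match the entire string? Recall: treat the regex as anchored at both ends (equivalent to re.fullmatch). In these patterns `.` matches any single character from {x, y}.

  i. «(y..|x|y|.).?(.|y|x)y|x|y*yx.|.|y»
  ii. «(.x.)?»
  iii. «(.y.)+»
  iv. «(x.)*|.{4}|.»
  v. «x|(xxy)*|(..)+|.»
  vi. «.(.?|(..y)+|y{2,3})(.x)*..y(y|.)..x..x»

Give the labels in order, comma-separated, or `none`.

i → match
ii → no match
iii → no match
iv → match
v → match
vi → no match

i, iv, v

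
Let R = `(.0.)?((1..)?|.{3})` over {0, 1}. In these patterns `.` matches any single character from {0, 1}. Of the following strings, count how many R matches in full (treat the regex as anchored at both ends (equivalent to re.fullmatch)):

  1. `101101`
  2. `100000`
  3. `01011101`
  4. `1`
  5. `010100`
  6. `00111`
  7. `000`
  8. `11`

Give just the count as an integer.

3

1 → match
2 → match
3 → no match
4 → no match
5 → no match
6 → no match
7 → match
8 → no match
Total matched: 3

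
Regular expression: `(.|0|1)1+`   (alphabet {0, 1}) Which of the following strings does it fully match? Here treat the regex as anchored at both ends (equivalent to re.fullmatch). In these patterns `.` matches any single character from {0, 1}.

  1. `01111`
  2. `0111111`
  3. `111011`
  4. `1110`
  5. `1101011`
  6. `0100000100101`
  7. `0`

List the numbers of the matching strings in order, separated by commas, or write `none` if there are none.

1 → match
2 → match
3 → no match
4 → no match — must end with `1`
5 → no match
6 → no match
7 → no match — must end with `1`

1, 2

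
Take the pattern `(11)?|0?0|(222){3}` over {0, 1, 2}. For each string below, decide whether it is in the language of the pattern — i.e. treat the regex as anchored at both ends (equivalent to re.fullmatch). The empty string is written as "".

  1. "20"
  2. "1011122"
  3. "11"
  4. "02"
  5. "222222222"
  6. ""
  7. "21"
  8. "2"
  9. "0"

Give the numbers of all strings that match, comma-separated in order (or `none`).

3, 5, 6, 9

1 → no match
2 → no match
3 → match
4 → no match
5 → match
6 → match
7 → no match
8 → no match
9 → match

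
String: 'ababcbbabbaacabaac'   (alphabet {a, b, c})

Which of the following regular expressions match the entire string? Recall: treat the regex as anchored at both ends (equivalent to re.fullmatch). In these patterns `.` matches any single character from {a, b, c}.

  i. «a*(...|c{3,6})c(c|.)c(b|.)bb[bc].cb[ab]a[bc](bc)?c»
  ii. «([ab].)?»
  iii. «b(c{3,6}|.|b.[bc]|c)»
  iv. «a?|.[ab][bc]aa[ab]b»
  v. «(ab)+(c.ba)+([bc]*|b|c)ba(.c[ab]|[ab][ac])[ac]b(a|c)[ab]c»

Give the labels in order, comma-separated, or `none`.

v

i → no match
ii → no match
iii → no match — must start with 'b'
iv → no match
v → match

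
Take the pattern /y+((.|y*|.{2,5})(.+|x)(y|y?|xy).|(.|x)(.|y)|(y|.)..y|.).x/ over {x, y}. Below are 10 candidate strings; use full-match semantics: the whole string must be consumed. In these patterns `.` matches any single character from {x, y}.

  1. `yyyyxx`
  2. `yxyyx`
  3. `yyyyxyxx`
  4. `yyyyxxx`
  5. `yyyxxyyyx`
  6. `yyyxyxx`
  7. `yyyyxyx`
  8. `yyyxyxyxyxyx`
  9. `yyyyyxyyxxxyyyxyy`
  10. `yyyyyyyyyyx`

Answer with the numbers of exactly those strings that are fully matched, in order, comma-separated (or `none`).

1, 2, 3, 4, 5, 6, 7, 8, 10

1. `yyyyxx` → match
2. `yxyyx` → match
3. `yyyyxyxx` → match
4. `yyyyxxx` → match
5. `yyyxxyyyx` → match
6. `yyyxyxx` → match
7. `yyyyxyx` → match
8. `yyyxyxyxyxyx` → match
9 → no match — must end with `x`
10. `yyyyyyyyyyx` → match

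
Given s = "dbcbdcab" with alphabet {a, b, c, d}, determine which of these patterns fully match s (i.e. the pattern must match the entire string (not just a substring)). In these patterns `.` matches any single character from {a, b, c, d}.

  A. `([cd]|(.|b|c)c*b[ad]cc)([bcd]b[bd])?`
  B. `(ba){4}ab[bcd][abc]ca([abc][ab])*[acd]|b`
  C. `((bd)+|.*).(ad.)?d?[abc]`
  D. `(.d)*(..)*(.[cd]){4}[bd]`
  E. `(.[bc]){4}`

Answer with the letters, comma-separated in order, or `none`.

C, E

A → no match
B → no match
C → match
D → no match
E → match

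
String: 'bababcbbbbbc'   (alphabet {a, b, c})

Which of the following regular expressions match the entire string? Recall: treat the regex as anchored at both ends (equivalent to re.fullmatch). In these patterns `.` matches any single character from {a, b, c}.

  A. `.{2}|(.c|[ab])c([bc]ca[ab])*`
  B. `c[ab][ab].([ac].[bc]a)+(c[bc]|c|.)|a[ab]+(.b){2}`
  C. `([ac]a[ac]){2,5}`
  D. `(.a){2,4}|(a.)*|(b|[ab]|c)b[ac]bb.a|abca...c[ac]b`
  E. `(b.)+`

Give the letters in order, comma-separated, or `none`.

A → no match
B → no match
C → no match
D → no match
E → match

E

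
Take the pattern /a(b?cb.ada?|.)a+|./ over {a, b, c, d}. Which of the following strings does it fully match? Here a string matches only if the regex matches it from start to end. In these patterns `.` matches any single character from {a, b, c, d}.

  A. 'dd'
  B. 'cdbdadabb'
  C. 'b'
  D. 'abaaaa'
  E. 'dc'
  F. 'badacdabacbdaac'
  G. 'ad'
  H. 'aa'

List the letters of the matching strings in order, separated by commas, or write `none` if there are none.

A → no match
B → no match
C → match
D → match
E → no match
F → no match
G → no match
H → no match

C, D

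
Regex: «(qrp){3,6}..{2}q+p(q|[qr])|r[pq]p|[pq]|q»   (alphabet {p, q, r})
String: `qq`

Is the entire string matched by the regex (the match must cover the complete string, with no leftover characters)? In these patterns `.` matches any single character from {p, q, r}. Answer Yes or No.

No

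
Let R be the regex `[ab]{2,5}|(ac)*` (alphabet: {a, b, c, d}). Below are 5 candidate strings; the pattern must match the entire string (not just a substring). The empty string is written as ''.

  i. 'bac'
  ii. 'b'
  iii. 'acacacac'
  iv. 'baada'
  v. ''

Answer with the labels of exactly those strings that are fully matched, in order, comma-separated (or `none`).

i → no match
ii → no match
iii → match
iv → no match
v → match

iii, v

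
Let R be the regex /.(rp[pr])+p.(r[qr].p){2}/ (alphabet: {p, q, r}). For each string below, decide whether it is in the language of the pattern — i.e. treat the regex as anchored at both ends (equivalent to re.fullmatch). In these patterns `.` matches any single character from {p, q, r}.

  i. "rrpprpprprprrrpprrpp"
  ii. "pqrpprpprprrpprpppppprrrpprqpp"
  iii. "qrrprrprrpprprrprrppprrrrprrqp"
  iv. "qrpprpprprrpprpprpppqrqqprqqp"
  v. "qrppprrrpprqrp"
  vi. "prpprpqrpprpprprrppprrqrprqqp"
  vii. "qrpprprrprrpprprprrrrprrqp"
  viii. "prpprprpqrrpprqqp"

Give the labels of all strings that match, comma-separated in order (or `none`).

i, iv, v, vii, viii

i → match
ii → no match
iii → no match
iv → match
v → match
vi → no match
vii → match
viii → match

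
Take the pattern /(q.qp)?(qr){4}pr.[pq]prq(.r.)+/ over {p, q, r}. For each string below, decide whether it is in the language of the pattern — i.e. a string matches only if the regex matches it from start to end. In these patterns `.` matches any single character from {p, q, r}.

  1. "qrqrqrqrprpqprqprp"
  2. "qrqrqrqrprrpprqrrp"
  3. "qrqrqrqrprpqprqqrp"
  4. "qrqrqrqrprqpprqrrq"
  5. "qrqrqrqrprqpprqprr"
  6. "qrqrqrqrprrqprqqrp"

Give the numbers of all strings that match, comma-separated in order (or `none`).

1, 2, 3, 4, 5, 6

1 → match
2 → match
3 → match
4 → match
5 → match
6 → match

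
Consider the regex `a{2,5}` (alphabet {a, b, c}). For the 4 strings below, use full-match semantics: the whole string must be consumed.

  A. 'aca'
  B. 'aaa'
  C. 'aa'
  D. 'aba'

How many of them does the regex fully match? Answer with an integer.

A → no match
B → match
C → match
D → no match
Total matched: 2

2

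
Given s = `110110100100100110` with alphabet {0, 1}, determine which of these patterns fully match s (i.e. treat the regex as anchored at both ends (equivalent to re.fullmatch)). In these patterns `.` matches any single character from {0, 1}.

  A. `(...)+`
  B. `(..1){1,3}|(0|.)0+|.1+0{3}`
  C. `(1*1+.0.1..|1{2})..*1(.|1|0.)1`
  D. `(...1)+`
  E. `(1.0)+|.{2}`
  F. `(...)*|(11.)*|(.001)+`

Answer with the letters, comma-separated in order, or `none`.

A, E, F

A → match
B → no match
C → no match — must end with `1`
D → no match — must end with `1`
E → match
F → match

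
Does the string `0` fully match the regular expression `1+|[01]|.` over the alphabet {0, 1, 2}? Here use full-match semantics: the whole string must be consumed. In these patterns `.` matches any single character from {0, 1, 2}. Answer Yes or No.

Yes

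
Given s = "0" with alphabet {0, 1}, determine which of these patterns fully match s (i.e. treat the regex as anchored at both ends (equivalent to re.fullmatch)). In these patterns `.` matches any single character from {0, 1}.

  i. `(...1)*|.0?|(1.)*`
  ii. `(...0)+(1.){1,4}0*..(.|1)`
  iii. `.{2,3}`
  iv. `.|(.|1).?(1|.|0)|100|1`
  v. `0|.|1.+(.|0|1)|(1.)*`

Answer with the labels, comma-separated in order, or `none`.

i → match
ii → no match
iii → no match
iv → match
v → match

i, iv, v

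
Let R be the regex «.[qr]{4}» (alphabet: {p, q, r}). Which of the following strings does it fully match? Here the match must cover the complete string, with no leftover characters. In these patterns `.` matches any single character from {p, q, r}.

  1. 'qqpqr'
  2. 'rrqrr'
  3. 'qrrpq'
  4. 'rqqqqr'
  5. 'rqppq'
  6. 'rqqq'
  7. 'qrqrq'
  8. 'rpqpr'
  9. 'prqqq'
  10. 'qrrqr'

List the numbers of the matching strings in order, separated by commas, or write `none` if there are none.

2, 7, 9, 10

1 → no match
2 → match
3 → no match
4 → no match
5 → no match
6 → no match
7 → match
8 → no match
9 → match
10 → match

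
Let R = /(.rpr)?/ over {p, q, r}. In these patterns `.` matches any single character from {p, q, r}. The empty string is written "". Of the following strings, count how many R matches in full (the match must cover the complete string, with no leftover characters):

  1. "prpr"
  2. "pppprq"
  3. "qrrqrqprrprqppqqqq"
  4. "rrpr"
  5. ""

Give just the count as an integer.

1 → match
2 → no match
3 → no match
4 → match
5 → match
Total matched: 3

3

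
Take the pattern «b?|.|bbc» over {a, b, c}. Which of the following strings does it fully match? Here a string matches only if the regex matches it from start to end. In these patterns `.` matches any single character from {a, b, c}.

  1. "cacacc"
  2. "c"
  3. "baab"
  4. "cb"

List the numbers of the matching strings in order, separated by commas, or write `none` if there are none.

2

1 → no match
2 → match
3 → no match
4 → no match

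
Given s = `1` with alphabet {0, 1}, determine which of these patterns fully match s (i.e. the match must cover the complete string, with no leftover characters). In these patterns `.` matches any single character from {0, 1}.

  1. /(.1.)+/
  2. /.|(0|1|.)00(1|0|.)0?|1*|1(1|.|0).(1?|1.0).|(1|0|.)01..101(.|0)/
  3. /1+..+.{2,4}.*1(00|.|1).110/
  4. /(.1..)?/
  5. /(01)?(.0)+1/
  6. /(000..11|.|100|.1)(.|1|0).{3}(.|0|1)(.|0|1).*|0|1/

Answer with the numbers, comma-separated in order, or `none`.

2, 6

1 → no match
2 → match
3 → no match — must end with `110`
4 → no match
5 → no match — must end with `01`
6 → match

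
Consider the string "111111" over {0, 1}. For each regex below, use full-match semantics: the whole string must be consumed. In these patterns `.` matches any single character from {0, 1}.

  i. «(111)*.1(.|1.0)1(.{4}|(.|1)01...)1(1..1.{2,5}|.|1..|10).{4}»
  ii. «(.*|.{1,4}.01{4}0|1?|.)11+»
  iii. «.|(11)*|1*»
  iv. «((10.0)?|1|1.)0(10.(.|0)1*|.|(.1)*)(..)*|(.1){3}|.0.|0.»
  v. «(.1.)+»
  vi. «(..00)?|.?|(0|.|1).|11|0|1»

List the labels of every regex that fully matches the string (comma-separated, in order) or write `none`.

i → no match
ii → match
iii → match
iv → match
v → match
vi → no match

ii, iii, iv, v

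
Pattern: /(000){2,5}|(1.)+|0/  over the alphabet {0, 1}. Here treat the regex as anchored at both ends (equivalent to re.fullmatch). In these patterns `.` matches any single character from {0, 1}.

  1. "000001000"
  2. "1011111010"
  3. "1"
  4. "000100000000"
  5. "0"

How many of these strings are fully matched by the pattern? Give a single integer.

1 → no match
2 → match
3 → no match
4 → no match
5 → match
Total matched: 2

2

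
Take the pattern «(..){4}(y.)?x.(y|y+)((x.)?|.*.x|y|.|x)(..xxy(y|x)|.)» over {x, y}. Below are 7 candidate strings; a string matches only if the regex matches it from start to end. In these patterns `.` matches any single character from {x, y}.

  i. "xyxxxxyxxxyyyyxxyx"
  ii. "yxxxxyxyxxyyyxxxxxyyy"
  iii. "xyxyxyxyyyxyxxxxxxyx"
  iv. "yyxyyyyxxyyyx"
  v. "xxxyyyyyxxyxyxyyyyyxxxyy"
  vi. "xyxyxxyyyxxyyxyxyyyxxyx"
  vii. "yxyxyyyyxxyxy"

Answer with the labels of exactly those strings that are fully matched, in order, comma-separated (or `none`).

i → match
ii → no match
iii → no match
iv → match
v → no match
vi → no match
vii → match

i, iv, vii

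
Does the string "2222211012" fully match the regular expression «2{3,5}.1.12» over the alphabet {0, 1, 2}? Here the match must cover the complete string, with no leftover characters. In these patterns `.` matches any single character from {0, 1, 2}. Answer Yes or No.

Yes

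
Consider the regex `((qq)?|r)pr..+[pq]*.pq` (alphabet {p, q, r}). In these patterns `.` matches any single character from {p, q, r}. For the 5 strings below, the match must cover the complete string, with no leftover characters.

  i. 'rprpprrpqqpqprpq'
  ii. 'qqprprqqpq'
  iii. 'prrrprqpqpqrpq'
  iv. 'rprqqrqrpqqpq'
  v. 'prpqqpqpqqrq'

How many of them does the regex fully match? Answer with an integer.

4

i → match
ii. 'qqprprqqpq' → match
iii → match
iv → match
v. 'prpqqpqpqqrq' → no match — must end with 'pq'
Total matched: 4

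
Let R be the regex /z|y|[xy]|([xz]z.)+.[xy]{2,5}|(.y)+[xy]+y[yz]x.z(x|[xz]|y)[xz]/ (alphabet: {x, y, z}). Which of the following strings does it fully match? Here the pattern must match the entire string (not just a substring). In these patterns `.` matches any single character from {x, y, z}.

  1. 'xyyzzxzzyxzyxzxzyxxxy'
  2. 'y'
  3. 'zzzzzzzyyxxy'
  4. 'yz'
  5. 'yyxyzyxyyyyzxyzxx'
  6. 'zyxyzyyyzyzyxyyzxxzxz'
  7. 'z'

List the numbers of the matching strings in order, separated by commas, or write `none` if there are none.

1 → no match
2 → match
3 → match
4 → no match
5 → match
6 → match
7 → match

2, 3, 5, 6, 7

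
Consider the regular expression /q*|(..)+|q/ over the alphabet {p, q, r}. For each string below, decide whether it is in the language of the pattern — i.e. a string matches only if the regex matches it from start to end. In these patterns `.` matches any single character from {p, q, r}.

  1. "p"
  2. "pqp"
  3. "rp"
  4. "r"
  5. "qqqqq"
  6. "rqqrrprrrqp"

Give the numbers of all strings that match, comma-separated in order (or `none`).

1 → no match
2 → no match
3 → match
4 → no match
5 → match
6 → no match

3, 5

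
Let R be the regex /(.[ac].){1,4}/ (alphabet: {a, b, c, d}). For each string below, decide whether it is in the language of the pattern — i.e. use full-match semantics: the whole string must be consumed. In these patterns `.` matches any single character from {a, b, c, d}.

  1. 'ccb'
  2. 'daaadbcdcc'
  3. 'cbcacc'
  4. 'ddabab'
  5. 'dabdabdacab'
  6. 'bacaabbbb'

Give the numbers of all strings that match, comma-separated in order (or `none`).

1 → match
2 → no match
3 → no match
4 → no match
5 → no match
6 → no match

1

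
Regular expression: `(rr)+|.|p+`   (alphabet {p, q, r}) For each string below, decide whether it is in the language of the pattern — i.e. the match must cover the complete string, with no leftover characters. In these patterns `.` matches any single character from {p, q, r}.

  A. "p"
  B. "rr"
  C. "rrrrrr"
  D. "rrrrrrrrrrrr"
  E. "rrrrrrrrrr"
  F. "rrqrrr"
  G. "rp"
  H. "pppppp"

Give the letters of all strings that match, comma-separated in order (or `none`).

A, B, C, D, E, H

A → match
B → match
C → match
D → match
E → match
F → no match
G → no match
H → match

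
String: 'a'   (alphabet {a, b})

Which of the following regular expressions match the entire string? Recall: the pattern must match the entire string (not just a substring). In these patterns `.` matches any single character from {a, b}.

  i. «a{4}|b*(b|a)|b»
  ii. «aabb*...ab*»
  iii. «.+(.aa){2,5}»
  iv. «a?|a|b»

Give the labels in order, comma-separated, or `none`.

i, iv

i → match
ii → no match — must start with 'aab'
iii → no match — must end with 'aa'
iv → match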